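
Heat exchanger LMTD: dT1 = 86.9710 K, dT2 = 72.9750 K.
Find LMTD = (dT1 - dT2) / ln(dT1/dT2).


dT1/dT2 = 1.1918
ln(dT1/dT2) = 0.1755
LMTD = 13.9960 / 0.1755 = 79.7685 K

79.7685 K


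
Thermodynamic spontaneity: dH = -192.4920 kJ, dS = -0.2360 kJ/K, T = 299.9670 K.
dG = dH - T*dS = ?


T*dS = 299.9670 * -0.2360 = -70.7922 kJ
dG = -192.4920 + 70.7922 = -121.6998 kJ (spontaneous)

dG = -121.6998 kJ, spontaneous


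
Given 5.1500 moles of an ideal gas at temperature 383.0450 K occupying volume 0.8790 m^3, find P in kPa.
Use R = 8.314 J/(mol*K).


P = nRT/V = 5.1500 * 8.314 * 383.0450 / 0.8790
= 16400.8761 / 0.8790 = 18658.5621 Pa = 18.6586 kPa

18.6586 kPa


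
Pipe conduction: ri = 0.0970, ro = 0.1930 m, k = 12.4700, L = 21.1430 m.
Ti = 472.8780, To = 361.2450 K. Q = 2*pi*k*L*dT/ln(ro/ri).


dT = 111.6330 K
ln(ro/ri) = 0.6880
Q = 2*pi*12.4700*21.1430*111.6330 / 0.6880 = 268800.5871 W

268800.5871 W


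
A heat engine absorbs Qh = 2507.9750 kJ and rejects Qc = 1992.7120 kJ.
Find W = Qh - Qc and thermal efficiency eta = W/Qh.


W = 2507.9750 - 1992.7120 = 515.2630 kJ
eta = 515.2630 / 2507.9750 = 0.2054 = 20.5450%

W = 515.2630 kJ, eta = 20.5450%


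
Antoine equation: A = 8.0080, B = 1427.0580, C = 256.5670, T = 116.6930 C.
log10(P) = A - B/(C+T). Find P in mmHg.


C+T = 373.2600
B/(C+T) = 3.8232
log10(P) = 8.0080 - 3.8232 = 4.1848
P = 10^4.1848 = 15302.8465 mmHg

15302.8465 mmHg


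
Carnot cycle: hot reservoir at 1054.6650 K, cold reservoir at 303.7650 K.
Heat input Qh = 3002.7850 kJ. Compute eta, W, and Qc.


eta = 1 - 303.7650/1054.6650 = 0.7120
W = 0.7120 * 3002.7850 = 2137.9218 kJ
Qc = 3002.7850 - 2137.9218 = 864.8632 kJ

eta = 71.1980%, W = 2137.9218 kJ, Qc = 864.8632 kJ


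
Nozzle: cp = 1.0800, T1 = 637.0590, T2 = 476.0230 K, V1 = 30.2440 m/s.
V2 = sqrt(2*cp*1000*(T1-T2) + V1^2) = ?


dT = 161.0360 K
2*cp*1000*dT = 347837.7600
V1^2 = 914.6995
V2 = sqrt(348752.4595) = 590.5527 m/s

590.5527 m/s


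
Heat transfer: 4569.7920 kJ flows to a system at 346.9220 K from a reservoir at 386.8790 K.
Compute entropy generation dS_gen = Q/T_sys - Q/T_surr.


dS_sys = 4569.7920/346.9220 = 13.1724 kJ/K
dS_surr = -4569.7920/386.8790 = -11.8119 kJ/K
dS_gen = 13.1724 - 11.8119 = 1.3604 kJ/K (irreversible)

dS_gen = 1.3604 kJ/K, irreversible


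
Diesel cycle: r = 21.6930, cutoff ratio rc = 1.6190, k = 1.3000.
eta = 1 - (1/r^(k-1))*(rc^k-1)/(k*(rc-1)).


r^(k-1) = 2.5171
rc^k = 1.8708
eta = 0.5701 = 57.0093%

57.0093%


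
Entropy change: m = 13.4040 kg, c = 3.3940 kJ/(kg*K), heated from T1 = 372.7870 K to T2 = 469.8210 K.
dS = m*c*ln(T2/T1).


T2/T1 = 1.2603
ln(T2/T1) = 0.2313
dS = 13.4040 * 3.3940 * 0.2313 = 10.5246 kJ/K

10.5246 kJ/K


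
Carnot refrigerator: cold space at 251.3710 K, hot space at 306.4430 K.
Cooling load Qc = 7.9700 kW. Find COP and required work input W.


COP = 251.3710 / 55.0720 = 4.5644
W = 7.9700 / 4.5644 = 1.7461 kW

COP = 4.5644, W = 1.7461 kW


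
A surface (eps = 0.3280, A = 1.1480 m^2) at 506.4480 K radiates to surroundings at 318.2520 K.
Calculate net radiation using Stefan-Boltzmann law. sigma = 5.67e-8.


T^4 = 6.5787e+10
Tsurr^4 = 1.0259e+10
Q = 0.3280 * 5.67e-8 * 1.1480 * 5.5528e+10 = 1185.5335 W

1185.5335 W


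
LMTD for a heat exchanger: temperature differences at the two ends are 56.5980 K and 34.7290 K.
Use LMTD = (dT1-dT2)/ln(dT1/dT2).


dT1/dT2 = 1.6297
ln(dT1/dT2) = 0.4884
LMTD = 21.8690 / 0.4884 = 44.7770 K

44.7770 K


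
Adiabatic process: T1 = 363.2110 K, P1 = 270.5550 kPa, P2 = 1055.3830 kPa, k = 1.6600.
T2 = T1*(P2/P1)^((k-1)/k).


(k-1)/k = 0.3976
(P2/P1)^exp = 1.7181
T2 = 363.2110 * 1.7181 = 624.0169 K

624.0169 K


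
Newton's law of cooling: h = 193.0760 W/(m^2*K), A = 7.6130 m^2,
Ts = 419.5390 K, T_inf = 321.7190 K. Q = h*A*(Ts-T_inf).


dT = 97.8200 K
Q = 193.0760 * 7.6130 * 97.8200 = 143784.4039 W

143784.4039 W


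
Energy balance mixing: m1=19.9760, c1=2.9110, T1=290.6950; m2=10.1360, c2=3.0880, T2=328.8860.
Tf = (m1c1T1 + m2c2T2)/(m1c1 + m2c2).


num = 27198.0751
den = 89.4501
Tf = 304.0586 K

304.0586 K


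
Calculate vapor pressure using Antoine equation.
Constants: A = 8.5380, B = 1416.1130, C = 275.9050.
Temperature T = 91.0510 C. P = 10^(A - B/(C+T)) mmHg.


C+T = 366.9560
B/(C+T) = 3.8591
log10(P) = 8.5380 - 3.8591 = 4.6789
P = 10^4.6789 = 47744.0001 mmHg

47744.0001 mmHg


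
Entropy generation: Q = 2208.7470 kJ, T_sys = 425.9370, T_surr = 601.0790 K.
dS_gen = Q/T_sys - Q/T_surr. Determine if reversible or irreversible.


dS_sys = 2208.7470/425.9370 = 5.1856 kJ/K
dS_surr = -2208.7470/601.0790 = -3.6746 kJ/K
dS_gen = 5.1856 - 3.6746 = 1.5110 kJ/K (irreversible)

dS_gen = 1.5110 kJ/K, irreversible


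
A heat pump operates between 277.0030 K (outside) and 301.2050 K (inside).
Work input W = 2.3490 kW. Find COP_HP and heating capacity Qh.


COP = 301.2050 / 24.2020 = 12.4455
Qh = 12.4455 * 2.3490 = 29.2344 kW

COP = 12.4455, Qh = 29.2344 kW


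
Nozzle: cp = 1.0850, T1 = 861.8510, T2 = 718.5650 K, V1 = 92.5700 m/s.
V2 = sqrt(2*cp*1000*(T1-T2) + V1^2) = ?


dT = 143.2860 K
2*cp*1000*dT = 310930.6200
V1^2 = 8569.2049
V2 = sqrt(319499.8249) = 565.2432 m/s

565.2432 m/s


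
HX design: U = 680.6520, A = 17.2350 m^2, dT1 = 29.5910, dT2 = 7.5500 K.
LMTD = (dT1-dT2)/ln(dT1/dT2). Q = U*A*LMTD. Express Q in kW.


LMTD = 16.1363 K
Q = 680.6520 * 17.2350 * 16.1363 = 189296.0647 W = 189.2961 kW

189.2961 kW


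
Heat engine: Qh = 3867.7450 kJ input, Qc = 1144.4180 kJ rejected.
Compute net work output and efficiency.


W = 3867.7450 - 1144.4180 = 2723.3270 kJ
eta = 2723.3270 / 3867.7450 = 0.7041 = 70.4112%

W = 2723.3270 kJ, eta = 70.4112%


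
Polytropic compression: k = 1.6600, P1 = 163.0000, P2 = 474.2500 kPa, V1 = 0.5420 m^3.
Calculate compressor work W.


(k-1)/k = 0.3976
(P2/P1)^exp = 1.5290
W = 2.5152 * 163.0000 * 0.5420 * (1.5290 - 1) = 117.5479 kJ

117.5479 kJ


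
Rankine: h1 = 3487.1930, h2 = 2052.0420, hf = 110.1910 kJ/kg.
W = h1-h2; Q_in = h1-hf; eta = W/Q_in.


W = 1435.1510 kJ/kg
Q_in = 3377.0020 kJ/kg
eta = 0.4250 = 42.4978%

eta = 42.4978%


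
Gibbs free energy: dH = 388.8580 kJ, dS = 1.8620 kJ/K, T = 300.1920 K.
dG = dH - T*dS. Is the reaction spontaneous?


T*dS = 300.1920 * 1.8620 = 558.9575 kJ
dG = 388.8580 - 558.9575 = -170.0995 kJ (spontaneous)

dG = -170.0995 kJ, spontaneous


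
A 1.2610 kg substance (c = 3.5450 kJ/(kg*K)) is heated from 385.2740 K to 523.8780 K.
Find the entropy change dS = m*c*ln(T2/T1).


T2/T1 = 1.3598
ln(T2/T1) = 0.3073
dS = 1.2610 * 3.5450 * 0.3073 = 1.3737 kJ/K

1.3737 kJ/K


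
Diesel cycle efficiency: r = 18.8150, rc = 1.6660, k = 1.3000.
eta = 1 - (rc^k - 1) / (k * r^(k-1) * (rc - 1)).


r^(k-1) = 2.4119
rc^k = 1.9417
eta = 0.5490 = 54.9044%

54.9044%


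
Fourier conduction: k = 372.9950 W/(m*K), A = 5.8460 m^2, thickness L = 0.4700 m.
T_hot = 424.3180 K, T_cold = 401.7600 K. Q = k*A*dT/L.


dT = 22.5580 K
Q = 372.9950 * 5.8460 * 22.5580 / 0.4700 = 104656.1021 W

104656.1021 W


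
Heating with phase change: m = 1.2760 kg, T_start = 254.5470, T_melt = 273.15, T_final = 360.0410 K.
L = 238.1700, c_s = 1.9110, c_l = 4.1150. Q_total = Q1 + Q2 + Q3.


Q1 (sensible, solid) = 1.2760 * 1.9110 * 18.6030 = 45.3622 kJ
Q2 (latent) = 1.2760 * 238.1700 = 303.9049 kJ
Q3 (sensible, liquid) = 1.2760 * 4.1150 * 86.8910 = 456.2420 kJ
Q_total = 805.5092 kJ

805.5092 kJ


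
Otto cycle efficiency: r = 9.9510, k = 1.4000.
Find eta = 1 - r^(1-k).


r^(k-1) = 2.5070
eta = 1 - 1/2.5070 = 0.6011 = 60.1110%

60.1110%


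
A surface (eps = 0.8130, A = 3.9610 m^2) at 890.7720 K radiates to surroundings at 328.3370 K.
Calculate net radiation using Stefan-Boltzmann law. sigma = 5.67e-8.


T^4 = 6.2960e+11
Tsurr^4 = 1.1622e+10
Q = 0.8130 * 5.67e-8 * 3.9610 * 6.1798e+11 = 112837.3891 W

112837.3891 W


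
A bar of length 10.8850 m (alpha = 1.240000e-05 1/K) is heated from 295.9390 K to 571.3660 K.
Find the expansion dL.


dT = 275.4270 K
dL = 1.240000e-05 * 10.8850 * 275.4270 = 0.037175 m
L_final = 10.922175 m

dL = 0.037175 m


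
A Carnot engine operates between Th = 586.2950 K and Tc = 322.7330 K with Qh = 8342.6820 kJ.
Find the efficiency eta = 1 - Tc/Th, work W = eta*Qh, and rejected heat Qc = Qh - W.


eta = 1 - 322.7330/586.2950 = 0.4495
W = 0.4495 * 8342.6820 = 3750.3543 kJ
Qc = 8342.6820 - 3750.3543 = 4592.3277 kJ

eta = 44.9538%, W = 3750.3543 kJ, Qc = 4592.3277 kJ


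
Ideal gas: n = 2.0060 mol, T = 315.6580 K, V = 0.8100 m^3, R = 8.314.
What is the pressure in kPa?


P = nRT/V = 2.0060 * 8.314 * 315.6580 / 0.8100
= 5264.5075 / 0.8100 = 6499.3920 Pa = 6.4994 kPa

6.4994 kPa


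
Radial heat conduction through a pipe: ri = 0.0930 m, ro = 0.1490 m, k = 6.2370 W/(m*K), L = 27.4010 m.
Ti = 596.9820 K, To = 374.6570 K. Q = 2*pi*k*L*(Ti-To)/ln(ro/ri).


dT = 222.3250 K
ln(ro/ri) = 0.4713
Q = 2*pi*6.2370*27.4010*222.3250 / 0.4713 = 506488.6893 W

506488.6893 W


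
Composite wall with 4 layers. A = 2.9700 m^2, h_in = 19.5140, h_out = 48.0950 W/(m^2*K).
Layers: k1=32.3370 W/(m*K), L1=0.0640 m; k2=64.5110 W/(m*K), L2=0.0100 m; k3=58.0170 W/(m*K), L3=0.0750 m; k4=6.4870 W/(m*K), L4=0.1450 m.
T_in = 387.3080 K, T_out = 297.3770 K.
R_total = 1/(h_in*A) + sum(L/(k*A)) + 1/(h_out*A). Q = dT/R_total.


R_conv_in = 1/(19.5140*2.9700) = 0.0173
R_1 = 0.0640/(32.3370*2.9700) = 0.0007
R_2 = 0.0100/(64.5110*2.9700) = 5.2193e-05
R_3 = 0.0750/(58.0170*2.9700) = 0.0004
R_4 = 0.1450/(6.4870*2.9700) = 0.0075
R_conv_out = 1/(48.0950*2.9700) = 0.0070
R_total = 0.0329 K/W
Q = 89.9310 / 0.0329 = 2730.5663 W

R_total = 0.0329 K/W, Q = 2730.5663 W


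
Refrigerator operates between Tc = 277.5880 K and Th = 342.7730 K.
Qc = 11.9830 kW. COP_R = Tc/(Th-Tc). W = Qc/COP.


COP = 277.5880 / 65.1850 = 4.2585
W = 11.9830 / 4.2585 = 2.8139 kW

COP = 4.2585, W = 2.8139 kW


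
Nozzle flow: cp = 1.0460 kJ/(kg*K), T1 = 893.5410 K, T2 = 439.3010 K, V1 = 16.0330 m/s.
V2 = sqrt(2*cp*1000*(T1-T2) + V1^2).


dT = 454.2400 K
2*cp*1000*dT = 950270.0800
V1^2 = 257.0571
V2 = sqrt(950527.1371) = 974.9498 m/s

974.9498 m/s


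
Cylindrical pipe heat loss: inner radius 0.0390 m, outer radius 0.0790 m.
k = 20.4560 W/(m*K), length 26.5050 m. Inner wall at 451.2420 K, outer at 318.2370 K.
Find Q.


dT = 133.0050 K
ln(ro/ri) = 0.7059
Q = 2*pi*20.4560*26.5050*133.0050 / 0.7059 = 641891.5580 W

641891.5580 W


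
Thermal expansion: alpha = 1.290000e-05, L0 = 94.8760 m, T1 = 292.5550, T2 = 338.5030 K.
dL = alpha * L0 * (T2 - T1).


dT = 45.9480 K
dL = 1.290000e-05 * 94.8760 * 45.9480 = 0.056236 m
L_final = 94.932236 m

dL = 0.056236 m


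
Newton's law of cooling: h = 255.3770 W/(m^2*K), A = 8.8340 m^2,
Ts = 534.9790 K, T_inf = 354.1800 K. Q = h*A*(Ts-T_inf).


dT = 180.7990 K
Q = 255.3770 * 8.8340 * 180.7990 = 407882.6196 W

407882.6196 W


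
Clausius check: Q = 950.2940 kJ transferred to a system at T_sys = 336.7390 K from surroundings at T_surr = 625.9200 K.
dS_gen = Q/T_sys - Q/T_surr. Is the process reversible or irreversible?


dS_sys = 950.2940/336.7390 = 2.8220 kJ/K
dS_surr = -950.2940/625.9200 = -1.5182 kJ/K
dS_gen = 2.8220 - 1.5182 = 1.3038 kJ/K (irreversible)

dS_gen = 1.3038 kJ/K, irreversible


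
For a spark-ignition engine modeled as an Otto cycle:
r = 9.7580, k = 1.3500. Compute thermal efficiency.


r^(k-1) = 2.2196
eta = 1 - 1/2.2196 = 0.5495 = 54.9470%

54.9470%


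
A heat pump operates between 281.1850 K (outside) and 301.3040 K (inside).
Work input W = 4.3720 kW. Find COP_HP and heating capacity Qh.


COP = 301.3040 / 20.1190 = 14.9761
Qh = 14.9761 * 4.3720 = 65.4755 kW

COP = 14.9761, Qh = 65.4755 kW


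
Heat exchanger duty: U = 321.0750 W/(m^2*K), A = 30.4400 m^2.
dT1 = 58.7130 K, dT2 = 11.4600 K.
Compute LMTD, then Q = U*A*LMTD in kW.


LMTD = 28.9222 K
Q = 321.0750 * 30.4400 * 28.9222 = 282671.5135 W = 282.6715 kW

282.6715 kW


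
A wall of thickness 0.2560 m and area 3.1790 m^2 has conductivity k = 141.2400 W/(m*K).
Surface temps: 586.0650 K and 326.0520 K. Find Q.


dT = 260.0130 K
Q = 141.2400 * 3.1790 * 260.0130 / 0.2560 = 456040.4165 W

456040.4165 W


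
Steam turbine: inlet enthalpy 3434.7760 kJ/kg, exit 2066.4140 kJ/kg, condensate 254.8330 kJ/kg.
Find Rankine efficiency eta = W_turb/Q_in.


W = 1368.3620 kJ/kg
Q_in = 3179.9430 kJ/kg
eta = 0.4303 = 43.0310%

eta = 43.0310%


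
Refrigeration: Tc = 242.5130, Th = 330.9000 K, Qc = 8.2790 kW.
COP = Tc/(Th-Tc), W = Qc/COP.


COP = 242.5130 / 88.3870 = 2.7438
W = 8.2790 / 2.7438 = 3.0174 kW

COP = 2.7438, W = 3.0174 kW


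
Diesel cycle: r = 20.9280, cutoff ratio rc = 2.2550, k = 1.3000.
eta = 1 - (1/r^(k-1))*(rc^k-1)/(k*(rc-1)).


r^(k-1) = 2.4901
rc^k = 2.8780
eta = 0.5377 = 53.7736%

53.7736%


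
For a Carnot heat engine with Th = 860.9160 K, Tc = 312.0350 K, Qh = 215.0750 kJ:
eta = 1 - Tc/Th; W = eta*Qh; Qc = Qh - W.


eta = 1 - 312.0350/860.9160 = 0.6376
W = 0.6376 * 215.0750 = 137.1221 kJ
Qc = 215.0750 - 137.1221 = 77.9529 kJ

eta = 63.7555%, W = 137.1221 kJ, Qc = 77.9529 kJ


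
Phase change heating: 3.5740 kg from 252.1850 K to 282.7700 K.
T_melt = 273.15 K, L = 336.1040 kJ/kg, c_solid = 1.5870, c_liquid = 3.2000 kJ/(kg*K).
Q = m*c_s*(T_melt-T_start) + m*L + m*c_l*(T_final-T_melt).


Q1 (sensible, solid) = 3.5740 * 1.5870 * 20.9650 = 118.9122 kJ
Q2 (latent) = 3.5740 * 336.1040 = 1201.2357 kJ
Q3 (sensible, liquid) = 3.5740 * 3.2000 * 9.6200 = 110.0220 kJ
Q_total = 1430.1699 kJ

1430.1699 kJ


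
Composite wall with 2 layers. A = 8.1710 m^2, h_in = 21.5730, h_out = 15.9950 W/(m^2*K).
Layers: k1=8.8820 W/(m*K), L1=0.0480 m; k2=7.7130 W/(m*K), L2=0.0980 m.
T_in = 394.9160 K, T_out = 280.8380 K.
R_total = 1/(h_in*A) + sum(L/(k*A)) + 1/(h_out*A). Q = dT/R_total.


R_conv_in = 1/(21.5730*8.1710) = 0.0057
R_1 = 0.0480/(8.8820*8.1710) = 0.0007
R_2 = 0.0980/(7.7130*8.1710) = 0.0016
R_conv_out = 1/(15.9950*8.1710) = 0.0077
R_total = 0.0155 K/W
Q = 114.0780 / 0.0155 = 7340.5540 W

R_total = 0.0155 K/W, Q = 7340.5540 W


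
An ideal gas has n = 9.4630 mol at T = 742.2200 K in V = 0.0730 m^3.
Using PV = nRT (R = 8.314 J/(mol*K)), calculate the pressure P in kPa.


P = nRT/V = 9.4630 * 8.314 * 742.2200 / 0.0730
= 58394.4420 / 0.0730 = 799923.8634 Pa = 799.9239 kPa

799.9239 kPa


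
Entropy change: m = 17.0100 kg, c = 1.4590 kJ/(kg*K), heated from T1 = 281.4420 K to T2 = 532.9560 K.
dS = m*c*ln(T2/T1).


T2/T1 = 1.8937
ln(T2/T1) = 0.6385
dS = 17.0100 * 1.4590 * 0.6385 = 15.8463 kJ/K

15.8463 kJ/K


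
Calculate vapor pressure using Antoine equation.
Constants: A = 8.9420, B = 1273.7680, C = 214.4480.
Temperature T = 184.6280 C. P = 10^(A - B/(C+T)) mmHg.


C+T = 399.0760
B/(C+T) = 3.1918
log10(P) = 8.9420 - 3.1918 = 5.7502
P = 10^5.7502 = 562609.3664 mmHg

562609.3664 mmHg


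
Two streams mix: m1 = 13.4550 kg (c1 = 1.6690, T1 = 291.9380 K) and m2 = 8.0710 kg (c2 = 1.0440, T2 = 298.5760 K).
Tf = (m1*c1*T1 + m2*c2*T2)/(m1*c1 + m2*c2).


num = 9071.7134
den = 30.8825
Tf = 293.7491 K

293.7491 K


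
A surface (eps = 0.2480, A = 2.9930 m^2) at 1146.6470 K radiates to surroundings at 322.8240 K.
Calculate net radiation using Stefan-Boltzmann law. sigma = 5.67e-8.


T^4 = 1.7287e+12
Tsurr^4 = 1.0861e+10
Q = 0.2480 * 5.67e-8 * 2.9930 * 1.7178e+12 = 72297.4994 W

72297.4994 W


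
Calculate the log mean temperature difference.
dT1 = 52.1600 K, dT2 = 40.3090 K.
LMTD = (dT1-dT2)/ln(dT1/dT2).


dT1/dT2 = 1.2940
ln(dT1/dT2) = 0.2577
LMTD = 11.8510 / 0.2577 = 45.9802 K

45.9802 K


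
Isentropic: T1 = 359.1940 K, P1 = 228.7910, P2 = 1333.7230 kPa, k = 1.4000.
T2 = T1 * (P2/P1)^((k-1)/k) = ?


(k-1)/k = 0.2857
(P2/P1)^exp = 1.6548
T2 = 359.1940 * 1.6548 = 594.4010 K

594.4010 K


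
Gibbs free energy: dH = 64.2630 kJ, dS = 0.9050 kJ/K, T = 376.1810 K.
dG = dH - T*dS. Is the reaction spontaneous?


T*dS = 376.1810 * 0.9050 = 340.4438 kJ
dG = 64.2630 - 340.4438 = -276.1808 kJ (spontaneous)

dG = -276.1808 kJ, spontaneous


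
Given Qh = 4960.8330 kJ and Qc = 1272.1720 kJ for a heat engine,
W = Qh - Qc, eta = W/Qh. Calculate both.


W = 4960.8330 - 1272.1720 = 3688.6610 kJ
eta = 3688.6610 / 4960.8330 = 0.7436 = 74.3557%

W = 3688.6610 kJ, eta = 74.3557%


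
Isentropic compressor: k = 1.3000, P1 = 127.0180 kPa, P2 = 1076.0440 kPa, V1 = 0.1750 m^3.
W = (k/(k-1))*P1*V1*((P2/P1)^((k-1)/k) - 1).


(k-1)/k = 0.2308
(P2/P1)^exp = 1.6374
W = 4.3333 * 127.0180 * 0.1750 * (1.6374 - 1) = 61.3923 kJ

61.3923 kJ


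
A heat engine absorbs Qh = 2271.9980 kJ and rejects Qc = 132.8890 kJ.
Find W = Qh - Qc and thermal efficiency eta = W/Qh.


W = 2271.9980 - 132.8890 = 2139.1090 kJ
eta = 2139.1090 / 2271.9980 = 0.9415 = 94.1510%

W = 2139.1090 kJ, eta = 94.1510%


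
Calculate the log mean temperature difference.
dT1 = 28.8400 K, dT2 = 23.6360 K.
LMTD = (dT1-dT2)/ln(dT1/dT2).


dT1/dT2 = 1.2202
ln(dT1/dT2) = 0.1990
LMTD = 5.2040 / 0.1990 = 26.1518 K

26.1518 K


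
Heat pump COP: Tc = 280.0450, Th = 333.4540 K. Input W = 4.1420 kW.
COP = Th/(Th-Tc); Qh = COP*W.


COP = 333.4540 / 53.4090 = 6.2434
Qh = 6.2434 * 4.1420 = 25.8602 kW

COP = 6.2434, Qh = 25.8602 kW


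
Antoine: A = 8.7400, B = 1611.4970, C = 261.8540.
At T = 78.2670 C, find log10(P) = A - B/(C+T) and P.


C+T = 340.1210
B/(C+T) = 4.7380
log10(P) = 8.7400 - 4.7380 = 4.0020
P = 10^4.0020 = 10045.9061 mmHg

10045.9061 mmHg


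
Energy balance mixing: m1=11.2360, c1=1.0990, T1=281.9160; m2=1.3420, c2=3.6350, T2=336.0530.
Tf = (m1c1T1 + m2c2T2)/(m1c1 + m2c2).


num = 5120.5250
den = 17.2265
Tf = 297.2464 K

297.2464 K


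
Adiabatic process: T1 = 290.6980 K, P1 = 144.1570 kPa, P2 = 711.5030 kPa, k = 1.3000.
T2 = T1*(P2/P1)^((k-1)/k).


(k-1)/k = 0.2308
(P2/P1)^exp = 1.4454
T2 = 290.6980 * 1.4454 = 420.1882 K

420.1882 K


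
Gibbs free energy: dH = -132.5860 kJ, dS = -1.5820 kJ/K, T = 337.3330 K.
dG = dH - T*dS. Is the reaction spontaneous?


T*dS = 337.3330 * -1.5820 = -533.6608 kJ
dG = -132.5860 + 533.6608 = 401.0748 kJ (non-spontaneous)

dG = 401.0748 kJ, non-spontaneous


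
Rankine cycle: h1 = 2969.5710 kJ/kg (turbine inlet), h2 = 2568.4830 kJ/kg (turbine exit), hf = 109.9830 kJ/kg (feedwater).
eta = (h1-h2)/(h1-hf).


W = 401.0880 kJ/kg
Q_in = 2859.5880 kJ/kg
eta = 0.1403 = 14.0261%

eta = 14.0261%


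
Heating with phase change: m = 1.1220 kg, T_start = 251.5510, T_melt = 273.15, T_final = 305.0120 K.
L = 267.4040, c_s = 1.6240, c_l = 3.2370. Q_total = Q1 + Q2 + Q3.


Q1 (sensible, solid) = 1.1220 * 1.6240 * 21.5990 = 39.3561 kJ
Q2 (latent) = 1.1220 * 267.4040 = 300.0273 kJ
Q3 (sensible, liquid) = 1.1220 * 3.2370 * 31.8620 = 115.7200 kJ
Q_total = 455.1035 kJ

455.1035 kJ


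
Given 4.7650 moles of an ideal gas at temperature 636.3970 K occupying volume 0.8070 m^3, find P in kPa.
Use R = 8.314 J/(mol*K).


P = nRT/V = 4.7650 * 8.314 * 636.3970 / 0.8070
= 25211.6372 / 0.8070 = 31241.1861 Pa = 31.2412 kPa

31.2412 kPa


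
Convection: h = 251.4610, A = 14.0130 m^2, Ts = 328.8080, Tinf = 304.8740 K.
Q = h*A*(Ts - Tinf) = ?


dT = 23.9340 K
Q = 251.4610 * 14.0130 * 23.9340 = 84336.7861 W

84336.7861 W


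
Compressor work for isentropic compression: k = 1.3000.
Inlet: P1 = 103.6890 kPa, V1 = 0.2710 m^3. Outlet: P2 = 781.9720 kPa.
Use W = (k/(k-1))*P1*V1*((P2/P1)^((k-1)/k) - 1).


(k-1)/k = 0.2308
(P2/P1)^exp = 1.5940
W = 4.3333 * 103.6890 * 0.2710 * (1.5940 - 1) = 72.3296 kJ

72.3296 kJ


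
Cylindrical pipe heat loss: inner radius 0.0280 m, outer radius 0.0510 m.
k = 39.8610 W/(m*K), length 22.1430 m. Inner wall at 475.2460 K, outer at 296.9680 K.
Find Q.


dT = 178.2780 K
ln(ro/ri) = 0.5996
Q = 2*pi*39.8610*22.1430*178.2780 / 0.5996 = 1648865.9450 W

1648865.9450 W


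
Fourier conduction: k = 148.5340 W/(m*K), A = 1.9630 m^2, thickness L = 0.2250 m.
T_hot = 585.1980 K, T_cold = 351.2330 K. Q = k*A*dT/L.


dT = 233.9650 K
Q = 148.5340 * 1.9630 * 233.9650 / 0.2250 = 303189.7760 W

303189.7760 W


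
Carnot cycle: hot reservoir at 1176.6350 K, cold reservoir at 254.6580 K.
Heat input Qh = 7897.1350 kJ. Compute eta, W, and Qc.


eta = 1 - 254.6580/1176.6350 = 0.7836
W = 0.7836 * 7897.1350 = 6187.9655 kJ
Qc = 7897.1350 - 6187.9655 = 1709.1695 kJ

eta = 78.3571%, W = 6187.9655 kJ, Qc = 1709.1695 kJ


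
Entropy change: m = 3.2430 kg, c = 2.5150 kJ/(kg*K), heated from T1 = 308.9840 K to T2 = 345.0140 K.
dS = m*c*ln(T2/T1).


T2/T1 = 1.1166
ln(T2/T1) = 0.1103
dS = 3.2430 * 2.5150 * 0.1103 = 0.8996 kJ/K

0.8996 kJ/K


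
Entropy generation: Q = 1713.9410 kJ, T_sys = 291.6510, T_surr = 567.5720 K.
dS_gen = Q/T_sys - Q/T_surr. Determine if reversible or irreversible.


dS_sys = 1713.9410/291.6510 = 5.8767 kJ/K
dS_surr = -1713.9410/567.5720 = -3.0198 kJ/K
dS_gen = 5.8767 - 3.0198 = 2.8569 kJ/K (irreversible)

dS_gen = 2.8569 kJ/K, irreversible


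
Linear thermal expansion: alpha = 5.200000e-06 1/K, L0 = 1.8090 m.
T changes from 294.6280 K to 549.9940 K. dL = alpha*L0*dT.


dT = 255.3660 K
dL = 5.200000e-06 * 1.8090 * 255.3660 = 0.002402 m
L_final = 1.811402 m

dL = 0.002402 m


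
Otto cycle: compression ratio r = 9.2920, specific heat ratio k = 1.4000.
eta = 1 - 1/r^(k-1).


r^(k-1) = 2.4392
eta = 1 - 1/2.4392 = 0.5900 = 59.0026%

59.0026%


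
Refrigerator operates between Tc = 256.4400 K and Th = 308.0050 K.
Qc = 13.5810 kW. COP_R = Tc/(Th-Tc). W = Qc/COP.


COP = 256.4400 / 51.5650 = 4.9731
W = 13.5810 / 4.9731 = 2.7309 kW

COP = 4.9731, W = 2.7309 kW


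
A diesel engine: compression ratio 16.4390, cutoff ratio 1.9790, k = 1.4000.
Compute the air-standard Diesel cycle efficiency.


r^(k-1) = 3.0644
rc^k = 2.6003
eta = 0.6190 = 61.8985%

61.8985%


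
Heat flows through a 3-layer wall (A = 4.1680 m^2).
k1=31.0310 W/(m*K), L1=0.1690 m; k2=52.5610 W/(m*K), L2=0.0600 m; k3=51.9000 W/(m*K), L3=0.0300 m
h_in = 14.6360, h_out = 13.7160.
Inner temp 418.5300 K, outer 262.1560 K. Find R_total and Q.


R_conv_in = 1/(14.6360*4.1680) = 0.0164
R_1 = 0.1690/(31.0310*4.1680) = 0.0013
R_2 = 0.0600/(52.5610*4.1680) = 0.0003
R_3 = 0.0300/(51.9000*4.1680) = 0.0001
R_conv_out = 1/(13.7160*4.1680) = 0.0175
R_total = 0.0356 K/W
Q = 156.3740 / 0.0356 = 4392.0200 W

R_total = 0.0356 K/W, Q = 4392.0200 W


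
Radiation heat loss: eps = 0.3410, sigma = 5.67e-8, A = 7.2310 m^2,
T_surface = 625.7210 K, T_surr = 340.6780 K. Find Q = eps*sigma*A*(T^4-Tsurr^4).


T^4 = 1.5329e+11
Tsurr^4 = 1.3470e+10
Q = 0.3410 * 5.67e-8 * 7.2310 * 1.3982e+11 = 19548.5355 W

19548.5355 W


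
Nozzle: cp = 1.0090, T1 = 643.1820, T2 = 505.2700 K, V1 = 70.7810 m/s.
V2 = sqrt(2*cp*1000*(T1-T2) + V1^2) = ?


dT = 137.9120 K
2*cp*1000*dT = 278306.4160
V1^2 = 5009.9500
V2 = sqrt(283316.3660) = 532.2747 m/s

532.2747 m/s


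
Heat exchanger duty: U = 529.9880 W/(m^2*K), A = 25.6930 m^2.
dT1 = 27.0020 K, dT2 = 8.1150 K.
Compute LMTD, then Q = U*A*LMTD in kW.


LMTD = 15.7104 K
Q = 529.9880 * 25.6930 * 15.7104 = 213928.3241 W = 213.9283 kW

213.9283 kW


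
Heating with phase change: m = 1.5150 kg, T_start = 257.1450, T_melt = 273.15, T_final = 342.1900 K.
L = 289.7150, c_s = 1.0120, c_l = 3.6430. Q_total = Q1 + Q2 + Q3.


Q1 (sensible, solid) = 1.5150 * 1.0120 * 16.0050 = 24.5385 kJ
Q2 (latent) = 1.5150 * 289.7150 = 438.9182 kJ
Q3 (sensible, liquid) = 1.5150 * 3.6430 * 69.0400 = 381.0418 kJ
Q_total = 844.4985 kJ

844.4985 kJ


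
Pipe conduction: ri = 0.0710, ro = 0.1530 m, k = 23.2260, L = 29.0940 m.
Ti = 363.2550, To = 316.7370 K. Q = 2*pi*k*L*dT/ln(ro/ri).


dT = 46.5180 K
ln(ro/ri) = 0.7678
Q = 2*pi*23.2260*29.0940*46.5180 / 0.7678 = 257249.4076 W

257249.4076 W


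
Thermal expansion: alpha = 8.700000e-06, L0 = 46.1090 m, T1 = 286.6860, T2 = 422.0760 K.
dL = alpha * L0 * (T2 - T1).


dT = 135.3900 K
dL = 8.700000e-06 * 46.1090 * 135.3900 = 0.054311 m
L_final = 46.163311 m

dL = 0.054311 m


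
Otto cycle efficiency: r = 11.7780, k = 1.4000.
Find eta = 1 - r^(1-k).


r^(k-1) = 2.6818
eta = 1 - 1/2.6818 = 0.6271 = 62.7118%

62.7118%


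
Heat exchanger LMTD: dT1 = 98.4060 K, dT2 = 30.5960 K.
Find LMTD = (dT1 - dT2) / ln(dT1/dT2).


dT1/dT2 = 3.2163
ln(dT1/dT2) = 1.1682
LMTD = 67.8100 / 1.1682 = 58.0450 K

58.0450 K


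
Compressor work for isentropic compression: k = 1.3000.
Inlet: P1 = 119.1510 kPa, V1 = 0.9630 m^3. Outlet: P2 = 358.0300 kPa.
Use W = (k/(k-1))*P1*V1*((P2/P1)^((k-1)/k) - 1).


(k-1)/k = 0.2308
(P2/P1)^exp = 1.2890
W = 4.3333 * 119.1510 * 0.9630 * (1.2890 - 1) = 143.7159 kJ

143.7159 kJ


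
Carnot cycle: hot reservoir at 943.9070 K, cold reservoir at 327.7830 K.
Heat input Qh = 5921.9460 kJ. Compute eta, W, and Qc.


eta = 1 - 327.7830/943.9070 = 0.6527
W = 0.6527 * 5921.9460 = 3865.4794 kJ
Qc = 5921.9460 - 3865.4794 = 2056.4666 kJ

eta = 65.2738%, W = 3865.4794 kJ, Qc = 2056.4666 kJ


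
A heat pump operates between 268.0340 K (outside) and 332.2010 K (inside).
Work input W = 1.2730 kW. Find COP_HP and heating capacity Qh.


COP = 332.2010 / 64.1670 = 5.1771
Qh = 5.1771 * 1.2730 = 6.5905 kW

COP = 5.1771, Qh = 6.5905 kW


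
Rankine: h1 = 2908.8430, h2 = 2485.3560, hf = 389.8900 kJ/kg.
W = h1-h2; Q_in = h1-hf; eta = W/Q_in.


W = 423.4870 kJ/kg
Q_in = 2518.9530 kJ/kg
eta = 0.1681 = 16.8120%

eta = 16.8120%


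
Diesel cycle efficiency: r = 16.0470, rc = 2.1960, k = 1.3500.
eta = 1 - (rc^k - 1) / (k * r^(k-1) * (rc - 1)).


r^(k-1) = 2.6417
rc^k = 2.8920
eta = 0.5564 = 55.6415%

55.6415%


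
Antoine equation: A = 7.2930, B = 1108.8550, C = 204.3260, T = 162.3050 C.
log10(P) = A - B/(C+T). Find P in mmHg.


C+T = 366.6310
B/(C+T) = 3.0244
log10(P) = 7.2930 - 3.0244 = 4.2686
P = 10^4.2686 = 18559.0527 mmHg

18559.0527 mmHg


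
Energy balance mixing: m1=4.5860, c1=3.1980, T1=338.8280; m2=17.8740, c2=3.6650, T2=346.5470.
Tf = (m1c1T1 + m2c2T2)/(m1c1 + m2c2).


num = 27670.9346
den = 80.1742
Tf = 345.1350 K

345.1350 K


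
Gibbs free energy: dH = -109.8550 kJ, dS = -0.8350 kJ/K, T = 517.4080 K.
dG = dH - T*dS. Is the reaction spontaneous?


T*dS = 517.4080 * -0.8350 = -432.0357 kJ
dG = -109.8550 + 432.0357 = 322.1807 kJ (non-spontaneous)

dG = 322.1807 kJ, non-spontaneous


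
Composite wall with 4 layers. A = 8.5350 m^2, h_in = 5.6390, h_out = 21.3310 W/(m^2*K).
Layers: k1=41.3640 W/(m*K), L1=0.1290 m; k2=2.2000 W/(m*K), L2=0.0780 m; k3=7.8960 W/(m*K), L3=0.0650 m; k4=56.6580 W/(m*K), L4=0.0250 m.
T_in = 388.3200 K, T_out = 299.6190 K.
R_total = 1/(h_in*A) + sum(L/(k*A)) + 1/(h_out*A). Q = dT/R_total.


R_conv_in = 1/(5.6390*8.5350) = 0.0208
R_1 = 0.1290/(41.3640*8.5350) = 0.0004
R_2 = 0.0780/(2.2000*8.5350) = 0.0042
R_3 = 0.0650/(7.8960*8.5350) = 0.0010
R_4 = 0.0250/(56.6580*8.5350) = 5.1698e-05
R_conv_out = 1/(21.3310*8.5350) = 0.0055
R_total = 0.0318 K/W
Q = 88.7010 / 0.0318 = 2788.8259 W

R_total = 0.0318 K/W, Q = 2788.8259 W


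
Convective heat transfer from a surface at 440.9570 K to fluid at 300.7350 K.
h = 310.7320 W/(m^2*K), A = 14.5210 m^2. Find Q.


dT = 140.2220 K
Q = 310.7320 * 14.5210 * 140.2220 = 632701.2070 W

632701.2070 W


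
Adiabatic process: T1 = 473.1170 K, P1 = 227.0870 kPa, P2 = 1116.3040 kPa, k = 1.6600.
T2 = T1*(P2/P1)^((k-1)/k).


(k-1)/k = 0.3976
(P2/P1)^exp = 1.8835
T2 = 473.1170 * 1.8835 = 891.1240 K

891.1240 K


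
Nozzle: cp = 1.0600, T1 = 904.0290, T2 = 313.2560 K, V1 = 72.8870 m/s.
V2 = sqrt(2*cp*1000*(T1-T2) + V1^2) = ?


dT = 590.7730 K
2*cp*1000*dT = 1252438.7600
V1^2 = 5312.5148
V2 = sqrt(1257751.2748) = 1121.4951 m/s

1121.4951 m/s


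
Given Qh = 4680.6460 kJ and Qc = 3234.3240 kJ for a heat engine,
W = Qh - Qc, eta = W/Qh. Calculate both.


W = 4680.6460 - 3234.3240 = 1446.3220 kJ
eta = 1446.3220 / 4680.6460 = 0.3090 = 30.9001%

W = 1446.3220 kJ, eta = 30.9001%


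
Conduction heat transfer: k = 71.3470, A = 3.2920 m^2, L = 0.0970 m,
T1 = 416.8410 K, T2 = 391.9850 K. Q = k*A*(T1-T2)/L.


dT = 24.8560 K
Q = 71.3470 * 3.2920 * 24.8560 / 0.0970 = 60185.9402 W

60185.9402 W


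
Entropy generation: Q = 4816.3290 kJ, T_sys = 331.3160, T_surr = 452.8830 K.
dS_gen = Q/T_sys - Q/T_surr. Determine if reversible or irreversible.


dS_sys = 4816.3290/331.3160 = 14.5370 kJ/K
dS_surr = -4816.3290/452.8830 = -10.6348 kJ/K
dS_gen = 14.5370 - 10.6348 = 3.9021 kJ/K (irreversible)

dS_gen = 3.9021 kJ/K, irreversible


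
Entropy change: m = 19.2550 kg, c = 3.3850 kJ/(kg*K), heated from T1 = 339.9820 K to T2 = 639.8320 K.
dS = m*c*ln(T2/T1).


T2/T1 = 1.8820
ln(T2/T1) = 0.6323
dS = 19.2550 * 3.3850 * 0.6323 = 41.2130 kJ/K

41.2130 kJ/K


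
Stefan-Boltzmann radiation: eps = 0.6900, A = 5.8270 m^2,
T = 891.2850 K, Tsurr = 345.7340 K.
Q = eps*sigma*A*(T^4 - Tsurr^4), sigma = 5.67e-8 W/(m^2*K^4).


T^4 = 6.3105e+11
Tsurr^4 = 1.4288e+10
Q = 0.6900 * 5.67e-8 * 5.8270 * 6.1677e+11 = 140603.9518 W

140603.9518 W


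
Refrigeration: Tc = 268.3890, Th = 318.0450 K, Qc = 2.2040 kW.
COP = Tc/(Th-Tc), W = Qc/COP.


COP = 268.3890 / 49.6560 = 5.4050
W = 2.2040 / 5.4050 = 0.4078 kW

COP = 5.4050, W = 0.4078 kW


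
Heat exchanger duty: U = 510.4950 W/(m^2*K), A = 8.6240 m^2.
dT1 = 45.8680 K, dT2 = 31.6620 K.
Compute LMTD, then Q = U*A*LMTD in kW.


LMTD = 38.3272 K
Q = 510.4950 * 8.6240 * 38.3272 = 168735.8957 W = 168.7359 kW

168.7359 kW


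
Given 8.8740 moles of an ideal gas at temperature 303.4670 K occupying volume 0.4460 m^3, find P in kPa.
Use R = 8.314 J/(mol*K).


P = nRT/V = 8.8740 * 8.314 * 303.4670 / 0.4460
= 22389.3206 / 0.4460 = 50200.2705 Pa = 50.2003 kPa

50.2003 kPa


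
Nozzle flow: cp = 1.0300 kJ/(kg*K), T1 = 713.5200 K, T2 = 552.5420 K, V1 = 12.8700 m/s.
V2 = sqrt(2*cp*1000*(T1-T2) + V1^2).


dT = 160.9780 K
2*cp*1000*dT = 331614.6800
V1^2 = 165.6369
V2 = sqrt(331780.3169) = 576.0037 m/s

576.0037 m/s


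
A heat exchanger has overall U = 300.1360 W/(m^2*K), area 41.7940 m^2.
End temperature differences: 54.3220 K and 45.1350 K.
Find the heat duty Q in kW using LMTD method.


LMTD = 49.5867 K
Q = 300.1360 * 41.7940 * 49.5867 = 622010.3194 W = 622.0103 kW

622.0103 kW


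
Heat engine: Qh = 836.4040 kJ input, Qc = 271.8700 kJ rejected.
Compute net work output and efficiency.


W = 836.4040 - 271.8700 = 564.5340 kJ
eta = 564.5340 / 836.4040 = 0.6750 = 67.4954%

W = 564.5340 kJ, eta = 67.4954%


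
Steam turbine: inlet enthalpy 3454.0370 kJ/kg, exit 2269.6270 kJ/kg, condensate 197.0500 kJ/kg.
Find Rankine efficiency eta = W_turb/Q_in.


W = 1184.4100 kJ/kg
Q_in = 3256.9870 kJ/kg
eta = 0.3637 = 36.3652%

eta = 36.3652%


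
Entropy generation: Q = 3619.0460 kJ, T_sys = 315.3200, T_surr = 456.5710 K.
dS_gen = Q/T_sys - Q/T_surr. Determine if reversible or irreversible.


dS_sys = 3619.0460/315.3200 = 11.4774 kJ/K
dS_surr = -3619.0460/456.5710 = -7.9266 kJ/K
dS_gen = 11.4774 - 7.9266 = 3.5508 kJ/K (irreversible)

dS_gen = 3.5508 kJ/K, irreversible


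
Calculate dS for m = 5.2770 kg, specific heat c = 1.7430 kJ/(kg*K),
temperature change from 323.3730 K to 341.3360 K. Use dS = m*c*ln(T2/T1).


T2/T1 = 1.0555
ln(T2/T1) = 0.0541
dS = 5.2770 * 1.7430 * 0.0541 = 0.4972 kJ/K

0.4972 kJ/K


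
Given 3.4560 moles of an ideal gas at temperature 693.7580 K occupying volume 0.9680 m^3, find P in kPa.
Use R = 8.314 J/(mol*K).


P = nRT/V = 3.4560 * 8.314 * 693.7580 / 0.9680
= 19933.8763 / 0.9680 = 20592.8474 Pa = 20.5928 kPa

20.5928 kPa


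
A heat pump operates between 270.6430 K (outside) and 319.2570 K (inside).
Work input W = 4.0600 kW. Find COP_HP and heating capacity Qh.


COP = 319.2570 / 48.6140 = 6.5672
Qh = 6.5672 * 4.0600 = 26.6628 kW

COP = 6.5672, Qh = 26.6628 kW


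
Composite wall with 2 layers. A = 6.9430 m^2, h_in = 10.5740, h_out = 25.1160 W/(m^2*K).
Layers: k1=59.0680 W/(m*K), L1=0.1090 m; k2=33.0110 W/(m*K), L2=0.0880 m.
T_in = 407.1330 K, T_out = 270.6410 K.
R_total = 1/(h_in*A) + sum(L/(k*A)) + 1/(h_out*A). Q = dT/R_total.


R_conv_in = 1/(10.5740*6.9430) = 0.0136
R_1 = 0.1090/(59.0680*6.9430) = 0.0003
R_2 = 0.0880/(33.0110*6.9430) = 0.0004
R_conv_out = 1/(25.1160*6.9430) = 0.0057
R_total = 0.0200 K/W
Q = 136.4920 / 0.0200 = 6822.7350 W

R_total = 0.0200 K/W, Q = 6822.7350 W


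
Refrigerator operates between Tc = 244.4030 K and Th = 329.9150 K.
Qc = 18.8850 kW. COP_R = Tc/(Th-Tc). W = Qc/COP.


COP = 244.4030 / 85.5120 = 2.8581
W = 18.8850 / 2.8581 = 6.6075 kW

COP = 2.8581, W = 6.6075 kW


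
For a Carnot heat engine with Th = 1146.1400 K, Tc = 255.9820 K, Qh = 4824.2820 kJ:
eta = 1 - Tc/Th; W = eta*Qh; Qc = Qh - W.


eta = 1 - 255.9820/1146.1400 = 0.7767
W = 0.7767 * 4824.2820 = 3746.8138 kJ
Qc = 4824.2820 - 3746.8138 = 1077.4682 kJ

eta = 77.6657%, W = 3746.8138 kJ, Qc = 1077.4682 kJ


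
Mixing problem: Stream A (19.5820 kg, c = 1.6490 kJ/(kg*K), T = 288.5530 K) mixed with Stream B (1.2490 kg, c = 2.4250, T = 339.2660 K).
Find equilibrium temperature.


num = 10345.1609
den = 35.3195
Tf = 292.9019 K

292.9019 K


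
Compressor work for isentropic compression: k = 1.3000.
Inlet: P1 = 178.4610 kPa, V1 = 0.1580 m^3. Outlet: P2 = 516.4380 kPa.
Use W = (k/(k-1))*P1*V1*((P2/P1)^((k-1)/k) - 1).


(k-1)/k = 0.2308
(P2/P1)^exp = 1.2779
W = 4.3333 * 178.4610 * 0.1580 * (1.2779 - 1) = 33.9546 kJ

33.9546 kJ


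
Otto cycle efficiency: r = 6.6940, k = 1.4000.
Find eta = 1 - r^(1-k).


r^(k-1) = 2.1393
eta = 1 - 1/2.1393 = 0.5326 = 53.2560%

53.2560%


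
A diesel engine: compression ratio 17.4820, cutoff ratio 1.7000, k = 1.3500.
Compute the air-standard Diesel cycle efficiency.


r^(k-1) = 2.7221
rc^k = 2.0469
eta = 0.5930 = 59.3009%

59.3009%


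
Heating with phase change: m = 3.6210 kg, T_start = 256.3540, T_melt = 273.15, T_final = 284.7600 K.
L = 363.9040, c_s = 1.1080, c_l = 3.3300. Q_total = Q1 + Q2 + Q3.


Q1 (sensible, solid) = 3.6210 * 1.1080 * 16.7960 = 67.3867 kJ
Q2 (latent) = 3.6210 * 363.9040 = 1317.6964 kJ
Q3 (sensible, liquid) = 3.6210 * 3.3300 * 11.6100 = 139.9926 kJ
Q_total = 1525.0756 kJ

1525.0756 kJ


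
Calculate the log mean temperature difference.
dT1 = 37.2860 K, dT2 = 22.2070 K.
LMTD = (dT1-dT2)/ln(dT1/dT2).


dT1/dT2 = 1.6790
ln(dT1/dT2) = 0.5182
LMTD = 15.0790 / 0.5182 = 29.0982 K

29.0982 K


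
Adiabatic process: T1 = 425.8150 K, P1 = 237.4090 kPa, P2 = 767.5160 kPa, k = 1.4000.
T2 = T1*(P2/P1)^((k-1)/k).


(k-1)/k = 0.2857
(P2/P1)^exp = 1.3983
T2 = 425.8150 * 1.3983 = 595.4128 K

595.4128 K


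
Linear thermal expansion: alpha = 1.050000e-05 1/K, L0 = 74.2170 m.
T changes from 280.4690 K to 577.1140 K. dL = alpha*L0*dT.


dT = 296.6450 K
dL = 1.050000e-05 * 74.2170 * 296.6450 = 0.231169 m
L_final = 74.448169 m

dL = 0.231169 m


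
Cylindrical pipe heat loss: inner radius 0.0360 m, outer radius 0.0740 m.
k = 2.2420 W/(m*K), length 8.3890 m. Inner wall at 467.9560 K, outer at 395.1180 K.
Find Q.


dT = 72.8380 K
ln(ro/ri) = 0.7205
Q = 2*pi*2.2420*8.3890*72.8380 / 0.7205 = 11945.9826 W

11945.9826 W


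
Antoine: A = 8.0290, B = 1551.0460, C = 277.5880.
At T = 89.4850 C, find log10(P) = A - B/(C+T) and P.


C+T = 367.0730
B/(C+T) = 4.2254
log10(P) = 8.0290 - 4.2254 = 3.8036
P = 10^3.8036 = 6361.4644 mmHg

6361.4644 mmHg


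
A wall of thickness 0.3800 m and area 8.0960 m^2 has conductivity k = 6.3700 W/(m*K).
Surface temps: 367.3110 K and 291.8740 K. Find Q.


dT = 75.4370 K
Q = 6.3700 * 8.0960 * 75.4370 / 0.3800 = 10237.8967 W

10237.8967 W


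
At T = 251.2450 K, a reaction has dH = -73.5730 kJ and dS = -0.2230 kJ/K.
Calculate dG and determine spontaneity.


T*dS = 251.2450 * -0.2230 = -56.0276 kJ
dG = -73.5730 + 56.0276 = -17.5454 kJ (spontaneous)

dG = -17.5454 kJ, spontaneous


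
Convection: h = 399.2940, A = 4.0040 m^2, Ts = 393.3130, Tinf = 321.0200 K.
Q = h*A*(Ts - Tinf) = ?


dT = 72.2930 K
Q = 399.2940 * 4.0040 * 72.2930 = 115580.1092 W

115580.1092 W


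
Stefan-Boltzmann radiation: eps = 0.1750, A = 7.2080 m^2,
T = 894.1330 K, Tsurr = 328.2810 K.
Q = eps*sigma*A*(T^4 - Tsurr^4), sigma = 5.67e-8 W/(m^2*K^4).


T^4 = 6.3916e+11
Tsurr^4 = 1.1614e+10
Q = 0.1750 * 5.67e-8 * 7.2080 * 6.2754e+11 = 44882.8387 W

44882.8387 W


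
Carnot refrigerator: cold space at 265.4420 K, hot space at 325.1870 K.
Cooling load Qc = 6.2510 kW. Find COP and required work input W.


COP = 265.4420 / 59.7450 = 4.4429
W = 6.2510 / 4.4429 = 1.4070 kW

COP = 4.4429, W = 1.4070 kW


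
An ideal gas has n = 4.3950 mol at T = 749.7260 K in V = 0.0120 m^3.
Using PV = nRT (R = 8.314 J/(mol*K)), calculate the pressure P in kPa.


P = nRT/V = 4.3950 * 8.314 * 749.7260 / 0.0120
= 27395.0105 / 0.0120 = 2282917.5443 Pa = 2282.9175 kPa

2282.9175 kPa


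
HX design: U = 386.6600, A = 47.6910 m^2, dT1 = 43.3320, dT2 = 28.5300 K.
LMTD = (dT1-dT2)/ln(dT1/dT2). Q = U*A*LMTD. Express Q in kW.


LMTD = 35.4170 K
Q = 386.6600 * 47.6910 * 35.4170 = 653096.1100 W = 653.0961 kW

653.0961 kW


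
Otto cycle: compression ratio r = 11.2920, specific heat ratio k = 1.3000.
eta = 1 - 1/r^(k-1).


r^(k-1) = 2.0693
eta = 1 - 1/2.0693 = 0.5168 = 51.6753%

51.6753%


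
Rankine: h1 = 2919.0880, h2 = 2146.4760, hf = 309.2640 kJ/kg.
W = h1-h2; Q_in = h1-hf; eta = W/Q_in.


W = 772.6120 kJ/kg
Q_in = 2609.8240 kJ/kg
eta = 0.2960 = 29.6040%

eta = 29.6040%


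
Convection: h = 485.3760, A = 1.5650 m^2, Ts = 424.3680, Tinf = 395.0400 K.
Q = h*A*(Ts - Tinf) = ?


dT = 29.3280 K
Q = 485.3760 * 1.5650 * 29.3280 = 22277.9430 W

22277.9430 W


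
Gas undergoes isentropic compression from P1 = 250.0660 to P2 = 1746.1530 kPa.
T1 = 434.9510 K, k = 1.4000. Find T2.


(k-1)/k = 0.2857
(P2/P1)^exp = 1.7424
T2 = 434.9510 * 1.7424 = 757.8637 K

757.8637 K


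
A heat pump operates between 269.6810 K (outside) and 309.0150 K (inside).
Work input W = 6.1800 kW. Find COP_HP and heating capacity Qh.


COP = 309.0150 / 39.3340 = 7.8562
Qh = 7.8562 * 6.1800 = 48.5512 kW

COP = 7.8562, Qh = 48.5512 kW


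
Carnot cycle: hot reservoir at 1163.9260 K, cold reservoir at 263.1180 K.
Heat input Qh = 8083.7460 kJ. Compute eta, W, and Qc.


eta = 1 - 263.1180/1163.9260 = 0.7739
W = 0.7739 * 8083.7460 = 6256.3282 kJ
Qc = 8083.7460 - 6256.3282 = 1827.4178 kJ

eta = 77.3939%, W = 6256.3282 kJ, Qc = 1827.4178 kJ


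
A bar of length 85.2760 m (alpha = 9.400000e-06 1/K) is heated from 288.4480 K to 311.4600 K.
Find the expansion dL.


dT = 23.0120 K
dL = 9.400000e-06 * 85.2760 * 23.0120 = 0.018446 m
L_final = 85.294446 m

dL = 0.018446 m


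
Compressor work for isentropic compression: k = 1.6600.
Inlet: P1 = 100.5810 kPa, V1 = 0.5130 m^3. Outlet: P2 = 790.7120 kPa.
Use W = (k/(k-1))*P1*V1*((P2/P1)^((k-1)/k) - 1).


(k-1)/k = 0.3976
(P2/P1)^exp = 2.2701
W = 2.5152 * 100.5810 * 0.5130 * (2.2701 - 1) = 164.8284 kJ

164.8284 kJ


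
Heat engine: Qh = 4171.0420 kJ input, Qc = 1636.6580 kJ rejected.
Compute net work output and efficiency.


W = 4171.0420 - 1636.6580 = 2534.3840 kJ
eta = 2534.3840 / 4171.0420 = 0.6076 = 60.7614%

W = 2534.3840 kJ, eta = 60.7614%


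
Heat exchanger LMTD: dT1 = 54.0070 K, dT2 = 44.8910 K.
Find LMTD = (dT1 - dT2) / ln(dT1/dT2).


dT1/dT2 = 1.2031
ln(dT1/dT2) = 0.1849
LMTD = 9.1160 / 0.1849 = 49.3086 K

49.3086 K


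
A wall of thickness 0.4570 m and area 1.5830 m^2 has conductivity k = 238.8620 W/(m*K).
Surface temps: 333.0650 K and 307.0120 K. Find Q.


dT = 26.0530 K
Q = 238.8620 * 1.5830 * 26.0530 / 0.4570 = 21556.0667 W

21556.0667 W


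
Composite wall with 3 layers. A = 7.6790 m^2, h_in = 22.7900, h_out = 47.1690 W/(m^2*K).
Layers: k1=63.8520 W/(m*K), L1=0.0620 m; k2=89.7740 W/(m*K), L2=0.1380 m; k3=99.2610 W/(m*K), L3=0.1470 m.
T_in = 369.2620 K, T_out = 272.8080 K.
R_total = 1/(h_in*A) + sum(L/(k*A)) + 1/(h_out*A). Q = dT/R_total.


R_conv_in = 1/(22.7900*7.6790) = 0.0057
R_1 = 0.0620/(63.8520*7.6790) = 0.0001
R_2 = 0.1380/(89.7740*7.6790) = 0.0002
R_3 = 0.1470/(99.2610*7.6790) = 0.0002
R_conv_out = 1/(47.1690*7.6790) = 0.0028
R_total = 0.0090 K/W
Q = 96.4540 / 0.0090 = 10723.7225 W

R_total = 0.0090 K/W, Q = 10723.7225 W
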